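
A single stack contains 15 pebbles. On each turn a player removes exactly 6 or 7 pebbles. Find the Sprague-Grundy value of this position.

Build the Grundy sequence with g(k) = mex{g(k−s) : s ∈ {6, 7}, s ≤ k}:
k:     0  1  2  3  4  5  6  7  8  9 10 11 12 13 14 15
g(k):  0  0  0  0  0  0  1  1  1  1  1  1  2  0  0  0
So g(15) = 0.

0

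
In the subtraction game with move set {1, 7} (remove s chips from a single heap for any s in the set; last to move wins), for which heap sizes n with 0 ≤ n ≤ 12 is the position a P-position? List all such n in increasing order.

0, 2, 4, 6, 8, 10, 12

Grundy values for subtraction set {1, 7}:
g(0) = mex{} = 0
g(1) = mex{0} = 1
g(2) = mex{1} = 0
g(3) = mex{0} = 1
g(4) = mex{1} = 0
g(5) = mex{0} = 1
g(6) = mex{1} = 0
g(7) = mex{0} = 1
g(8) = mex{1} = 0
g(9) = mex{0} = 1
g(10) = mex{1} = 0
g(11) = mex{0} = 1
g(12) = mex{1} = 0
The P-positions (g = 0) in 0..12 are 0, 2, 4, 6, 8, 10, 12.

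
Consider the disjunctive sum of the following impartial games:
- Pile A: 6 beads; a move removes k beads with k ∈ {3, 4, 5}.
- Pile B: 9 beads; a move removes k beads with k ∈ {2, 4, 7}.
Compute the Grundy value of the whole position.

Build the Grundy sequence for pile A with g(k) = mex{g(k−s) : s ∈ {3, 4, 5}, s ≤ k}:
k:     0  1  2  3  4  5  6
g(k):  0  0  0  1  1  1  2
So g(6) = 2.
For pile B, compute g(0), g(1), … with moves {2, 4, 7}:
g(0) = mex{} = 0
g(1) = mex{} = 0
g(2) = mex{0} = 1
g(3) = mex{0} = 1
g(4) = mex{0,1} = 2
g(5) = mex{0,1} = 2
g(6) = mex{1,2} = 0
g(7) = mex{0,1,2} = 3
g(8) = mex{0,2} = 1
g(9) = mex{1,2,3} = 0
So g(9) = 0.
By the Sprague-Grundy theorem, the Grundy value of a sum of independent games is the XOR of the component values.
Combined value = 2 ⊕ 0 = 2.

2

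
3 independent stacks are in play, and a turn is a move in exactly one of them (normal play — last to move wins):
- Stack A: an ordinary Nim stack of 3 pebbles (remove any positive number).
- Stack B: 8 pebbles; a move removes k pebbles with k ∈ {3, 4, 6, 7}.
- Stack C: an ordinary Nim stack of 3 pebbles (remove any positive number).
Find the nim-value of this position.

2

Stack A is a plain Nim stack of size 3, so its Grundy value is 3.
Build the Grundy sequence for stack B with g(k) = mex{g(k−s) : s ∈ {3, 4, 6, 7}, s ≤ k}:
g(0) = mex{} = 0
g(1) = mex{} = 0
g(2) = mex{} = 0
g(3) = mex{0} = 1
g(4) = mex{0} = 1
g(5) = mex{0} = 1
g(6) = mex{0,1} = 2
g(7) = mex{0,1} = 2
g(8) = mex{0,1} = 2
So g(8) = 2.
Stack C is a plain Nim stack of size 3, so its Grundy value is 3.
The value of a disjunctive sum is the nim-sum of the parts.
Combined value = 3 ⊕ 2 ⊕ 3 = 2.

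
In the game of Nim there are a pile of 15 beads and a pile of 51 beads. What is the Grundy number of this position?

60

Compute the nim-sum pairwise:
15 XOR 51 = 60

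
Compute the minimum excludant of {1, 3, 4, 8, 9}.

0

0 is not in the set, so the mex is 0.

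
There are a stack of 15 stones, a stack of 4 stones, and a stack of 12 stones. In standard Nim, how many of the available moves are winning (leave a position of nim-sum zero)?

3

Nim-sum: 15 ⊕ 4 ⊕ 12 = 7.
The overall nim-sum is X = 7. A stack of size p has a winning move iff p XOR X < p (reduce it to p XOR X).
  15: 15 XOR 7 = 8 < 15 — winning move (to 8).
  4: 4 XOR 7 = 3 < 4 — winning move (to 3).
  12: 12 XOR 7 = 11 < 12 — winning move (to 11).
That gives 3 winning moves.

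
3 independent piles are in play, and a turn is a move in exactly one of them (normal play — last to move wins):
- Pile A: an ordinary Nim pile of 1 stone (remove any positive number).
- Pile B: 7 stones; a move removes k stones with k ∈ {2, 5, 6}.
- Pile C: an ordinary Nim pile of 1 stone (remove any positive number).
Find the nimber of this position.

3

Pile A is a plain Nim pile of size 1, so its Grundy value is 1.
Grundy values for pile B (subtraction set {2, 5, 6}):
k:     0  1  2  3  4  5  6  7
g(k):  0  0  1  1  0  2  1  3
So g(7) = 3.
Pile C is a plain Nim pile of size 1, so its Grundy value is 1.
By the Sprague-Grundy theorem, the Grundy value of a sum of independent games is the XOR of the component values.
Combined value = 1 XOR 3 XOR 1 = 3.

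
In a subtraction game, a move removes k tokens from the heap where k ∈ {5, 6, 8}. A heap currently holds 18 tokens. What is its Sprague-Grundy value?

Compute g(0), g(1), … for moves {5, 6, 8}:
k:     0  1  2  3  4  5  6  7  8  9 10 11 12 13 14 15 16 17 18
g(k):  0  0  0  0  0  1  1  1  1  1  2  2  2  0  0  0  0  0  1
So g(18) = 1.

1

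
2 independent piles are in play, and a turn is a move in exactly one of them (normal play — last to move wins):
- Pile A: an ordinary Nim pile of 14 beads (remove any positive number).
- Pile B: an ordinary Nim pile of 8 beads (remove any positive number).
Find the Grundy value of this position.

6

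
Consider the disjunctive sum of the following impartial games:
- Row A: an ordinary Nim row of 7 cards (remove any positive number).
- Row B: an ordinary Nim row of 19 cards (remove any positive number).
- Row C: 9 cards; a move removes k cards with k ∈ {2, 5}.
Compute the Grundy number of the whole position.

Row A is a plain Nim row of size 7, so its Grundy value is 7.
Row B is a plain Nim row of size 19, so its Grundy value is 19.
Build the Grundy sequence for row C with g(k) = mex{g(k−s) : s ∈ {2, 5}, s ≤ k}:
g(0) = mex{} = 0
g(1) = mex{} = 0
g(2) = mex{0} = 1
g(3) = mex{0} = 1
g(4) = mex{1} = 0
g(5) = mex{0,1} = 2
g(6) = mex{0} = 1
g(7) = mex{1,2} = 0
g(8) = mex{1} = 0
g(9) = mex{0} = 1
So g(9) = 1.
By the Sprague-Grundy theorem, the Grundy value of a sum of independent games is the XOR of the component values.
Combined value = 7 ⊕ 19 ⊕ 1 = 21.

21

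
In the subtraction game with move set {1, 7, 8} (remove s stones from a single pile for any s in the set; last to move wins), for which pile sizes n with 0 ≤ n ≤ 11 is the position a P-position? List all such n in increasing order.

Compute g(0), g(1), … for moves {1, 7, 8}:
k:     0  1  2  3  4  5  6  7  8  9 10 11
g(k):  0  1  0  1  0  1  0  1  2  3  2  3
The P-positions (g = 0) in 0..11 are 0, 2, 4, 6.

0, 2, 4, 6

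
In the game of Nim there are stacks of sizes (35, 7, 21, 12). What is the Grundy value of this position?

Nim-sum: 35 ^ 7 ^ 21 ^ 12 = 61.

61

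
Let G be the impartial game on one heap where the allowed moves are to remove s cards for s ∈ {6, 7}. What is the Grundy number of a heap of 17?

0

Compute g(0), g(1), … for moves {6, 7}:
k:     0  1  2  3  4  5  6  7  8  9 10 11 12 13 14 15 16 17
g(k):  0  0  0  0  0  0  1  1  1  1  1  1  2  0  0  0  0  0
So g(17) = 0.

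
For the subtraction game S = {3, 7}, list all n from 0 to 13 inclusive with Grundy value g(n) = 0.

0, 1, 2, 6, 10, 11, 12

Compute g(0), g(1), … for moves {3, 7}:
g(0) = mex{} = 0
g(1) = mex{} = 0
g(2) = mex{} = 0
g(3) = mex{0} = 1
g(4) = mex{0} = 1
g(5) = mex{0} = 1
g(6) = mex{1} = 0
g(7) = mex{0,1} = 2
g(8) = mex{0,1} = 2
g(9) = mex{0} = 1
g(10) = mex{1,2} = 0
g(11) = mex{1,2} = 0
g(12) = mex{1} = 0
g(13) = mex{0} = 1
The P-positions (g = 0) in 0..13 are 0, 1, 2, 6, 10, 11, 12.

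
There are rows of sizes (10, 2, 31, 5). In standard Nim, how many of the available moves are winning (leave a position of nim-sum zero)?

1

Nim-sum: 10 ⊕ 2 ⊕ 31 ⊕ 5 = 18.
The overall nim-sum is X = 18. A row of size p has a winning move iff p XOR X < p (reduce it to p XOR X).
  10: 10 XOR 18 = 24 ≥ 10 — no move.
  2: 2 XOR 18 = 16 ≥ 2 — no move.
  31: 31 XOR 18 = 13 < 31 — winning move (to 13).
  5: 5 XOR 18 = 23 ≥ 5 — no move.
That gives 1 winning move.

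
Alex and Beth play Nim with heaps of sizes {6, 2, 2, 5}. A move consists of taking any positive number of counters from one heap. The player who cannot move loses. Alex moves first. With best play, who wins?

Alex wins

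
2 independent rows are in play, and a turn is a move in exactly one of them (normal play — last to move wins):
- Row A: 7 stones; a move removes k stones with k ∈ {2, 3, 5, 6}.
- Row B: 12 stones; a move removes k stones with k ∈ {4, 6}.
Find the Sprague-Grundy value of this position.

3

For row A, compute g(0), g(1), … with moves {2, 3, 5, 6}:
g(0) = mex{} = 0
g(1) = mex{} = 0
g(2) = mex{0} = 1
g(3) = mex{0} = 1
g(4) = mex{0,1} = 2
g(5) = mex{0,1} = 2
g(6) = mex{0,1,2} = 3
g(7) = mex{0,1,2} = 3
So g(7) = 3.
For row B, compute g(0), g(1), … with moves {4, 6}:
k:     0  1  2  3  4  5  6  7  8  9 10 11 12
g(k):  0  0  0  0  1  1  1  1  2  2  0  0  0
So g(12) = 0.
By the Sprague-Grundy theorem, the Grundy value of a sum of independent games is the XOR of the component values.
Combined value = 3 ⊕ 0 = 3.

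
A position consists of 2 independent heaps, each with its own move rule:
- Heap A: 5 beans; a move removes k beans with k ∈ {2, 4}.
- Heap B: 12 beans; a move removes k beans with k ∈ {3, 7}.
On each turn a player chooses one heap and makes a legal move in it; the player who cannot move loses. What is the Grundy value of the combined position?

Build the Grundy sequence for heap A with g(k) = mex{g(k−s) : s ∈ {2, 4}, s ≤ k}:
g(0) = mex{} = 0
g(1) = mex{} = 0
g(2) = mex{0} = 1
g(3) = mex{0} = 1
g(4) = mex{0,1} = 2
g(5) = mex{0,1} = 2
So g(5) = 2.
For heap B, compute g(0), g(1), … with moves {3, 7}:
g(0) = mex{} = 0
g(1) = mex{} = 0
g(2) = mex{} = 0
g(3) = mex{0} = 1
g(4) = mex{0} = 1
g(5) = mex{0} = 1
g(6) = mex{1} = 0
g(7) = mex{0,1} = 2
g(8) = mex{0,1} = 2
g(9) = mex{0} = 1
g(10) = mex{1,2} = 0
g(11) = mex{1,2} = 0
g(12) = mex{1} = 0
So g(12) = 0.
The value of a disjunctive sum is the nim-sum of the parts.
Combined value = 2 ⊕ 0 = 2.

2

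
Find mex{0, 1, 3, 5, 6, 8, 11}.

2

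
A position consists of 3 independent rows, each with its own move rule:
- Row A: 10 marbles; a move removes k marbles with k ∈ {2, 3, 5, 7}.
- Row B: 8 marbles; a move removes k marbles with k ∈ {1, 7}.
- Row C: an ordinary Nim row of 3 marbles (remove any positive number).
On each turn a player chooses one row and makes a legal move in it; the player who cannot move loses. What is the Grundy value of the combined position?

3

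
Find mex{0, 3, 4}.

1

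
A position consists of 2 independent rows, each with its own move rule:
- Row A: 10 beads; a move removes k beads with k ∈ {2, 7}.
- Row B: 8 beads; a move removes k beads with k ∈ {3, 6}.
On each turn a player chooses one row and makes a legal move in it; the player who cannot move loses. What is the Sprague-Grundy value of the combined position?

2

Grundy values for row A (subtraction set {2, 7}):
k:     0  1  2  3  4  5  6  7  8  9 10
g(k):  0  0  1  1  0  0  1  1  2  0  0
So g(10) = 0.
For row B, compute g(0), g(1), … with moves {3, 6}:
g(0) = mex{} = 0
g(1) = mex{} = 0
g(2) = mex{} = 0
g(3) = mex{0} = 1
g(4) = mex{0} = 1
g(5) = mex{0} = 1
g(6) = mex{0,1} = 2
g(7) = mex{0,1} = 2
g(8) = mex{0,1} = 2
So g(8) = 2.
The value of a disjunctive sum is the nim-sum of the parts.
Combined value = 0 ⊕ 2 = 2.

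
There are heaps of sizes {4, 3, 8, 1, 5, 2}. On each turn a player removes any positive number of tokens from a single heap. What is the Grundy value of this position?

Nim-sum: 4 ^ 3 ^ 8 ^ 1 ^ 5 ^ 2 = 9.

9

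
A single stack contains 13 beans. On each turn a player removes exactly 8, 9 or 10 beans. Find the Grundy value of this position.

1

Compute g(0), g(1), … for moves {8, 9, 10}:
k:     0  1  2  3  4  5  6  7  8  9 10 11 12 13
g(k):  0  0  0  0  0  0  0  0  1  1  1  1  1  1
So g(13) = 1.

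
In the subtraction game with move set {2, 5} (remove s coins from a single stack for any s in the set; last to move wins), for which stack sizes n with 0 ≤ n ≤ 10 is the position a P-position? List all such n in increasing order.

Compute g(0), g(1), … for moves {2, 5}:
g(0) = mex{} = 0
g(1) = mex{} = 0
g(2) = mex{0} = 1
g(3) = mex{0} = 1
g(4) = mex{1} = 0
g(5) = mex{0,1} = 2
g(6) = mex{0} = 1
g(7) = mex{1,2} = 0
g(8) = mex{1} = 0
g(9) = mex{0} = 1
g(10) = mex{0,2} = 1
The P-positions (g = 0) in 0..10 are 0, 1, 4, 7, 8.

0, 1, 4, 7, 8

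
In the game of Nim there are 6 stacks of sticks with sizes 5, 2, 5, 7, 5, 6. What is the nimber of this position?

6

Compute the nim-sum pairwise:
5 ⊕ 2 = 7
7 ⊕ 5 = 2
2 ⊕ 7 = 5
5 ⊕ 5 = 0
0 ⊕ 6 = 6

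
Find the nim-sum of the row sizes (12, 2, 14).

Nim-sum: 12 ^ 2 ^ 14 = 0.

0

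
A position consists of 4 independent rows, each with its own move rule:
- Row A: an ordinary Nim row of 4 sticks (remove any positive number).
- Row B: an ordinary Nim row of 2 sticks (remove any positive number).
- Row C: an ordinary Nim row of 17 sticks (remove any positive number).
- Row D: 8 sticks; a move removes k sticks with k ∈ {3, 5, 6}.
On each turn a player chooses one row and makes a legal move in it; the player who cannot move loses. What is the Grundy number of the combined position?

Row A is a plain Nim row of size 4, so its Grundy value is 4.
Row B is a plain Nim row of size 2, so its Grundy value is 2.
Row C is a plain Nim row of size 17, so its Grundy value is 17.
Grundy values for row D (subtraction set {3, 5, 6}):
k:     0  1  2  3  4  5  6  7  8
g(k):  0  0  0  1  1  1  2  2  2
So g(8) = 2.
By the Sprague-Grundy theorem, the Grundy value of a sum of independent games is the XOR of the component values.
Combined value = 4 XOR 2 XOR 17 XOR 2 = 21.

21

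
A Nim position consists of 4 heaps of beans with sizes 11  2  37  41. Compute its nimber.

5

Compute the nim-sum pairwise:
11 ⊕ 2 = 9
9 ⊕ 37 = 44
44 ⊕ 41 = 5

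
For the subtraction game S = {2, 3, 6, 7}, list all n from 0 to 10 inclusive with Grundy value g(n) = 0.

Compute g(0), g(1), … for moves {2, 3, 6, 7}:
g(0) = mex{} = 0
g(1) = mex{} = 0
g(2) = mex{0} = 1
g(3) = mex{0} = 1
g(4) = mex{0,1} = 2
g(5) = mex{1} = 0
g(6) = mex{0,1,2} = 3
g(7) = mex{0,2} = 1
g(8) = mex{0,1,3} = 2
g(9) = mex{1,3} = 0
g(10) = mex{1,2} = 0
The P-positions (g = 0) in 0..10 are 0, 1, 5, 9, 10.

0, 1, 5, 9, 10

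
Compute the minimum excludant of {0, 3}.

0 is in the set but 1 is not, so the mex is 1.

1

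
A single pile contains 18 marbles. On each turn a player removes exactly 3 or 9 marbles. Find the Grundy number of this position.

Compute g(0), g(1), … for moves {3, 9}:
k:     0  1  2  3  4  5  6  7  8  9 10 11 12 13 14 15 16 17 18
g(k):  0  0  0  1  1  1  0  0  0  1  1  1  0  0  0  1  1  1  0
So g(18) = 0.

0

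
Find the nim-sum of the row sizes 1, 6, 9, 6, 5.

Compute the nim-sum pairwise:
1 XOR 6 = 7
7 XOR 9 = 14
14 XOR 6 = 8
8 XOR 5 = 13

13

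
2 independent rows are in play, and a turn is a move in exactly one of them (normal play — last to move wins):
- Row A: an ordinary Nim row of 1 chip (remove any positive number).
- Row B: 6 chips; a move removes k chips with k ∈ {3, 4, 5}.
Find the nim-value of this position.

3

Row A is a plain Nim row of size 1, so its Grundy value is 1.
For row B, compute g(0), g(1), … with moves {3, 4, 5}:
k:     0  1  2  3  4  5  6
g(k):  0  0  0  1  1  1  2
So g(6) = 2.
The value of a disjunctive sum is the nim-sum of the parts.
Combined value = 1 ⊕ 2 = 3.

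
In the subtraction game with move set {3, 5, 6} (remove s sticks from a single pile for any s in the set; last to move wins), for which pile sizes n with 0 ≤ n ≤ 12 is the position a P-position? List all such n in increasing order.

0, 1, 2, 9, 10, 11

Build the Grundy sequence with g(k) = mex{g(k−s) : s ∈ {3, 5, 6}, s ≤ k}:
k:     0  1  2  3  4  5  6  7  8  9 10 11 12
g(k):  0  0  0  1  1  1  2  2  2  0  0  0  1
The P-positions (g = 0) in 0..12 are 0, 1, 2, 9, 10, 11.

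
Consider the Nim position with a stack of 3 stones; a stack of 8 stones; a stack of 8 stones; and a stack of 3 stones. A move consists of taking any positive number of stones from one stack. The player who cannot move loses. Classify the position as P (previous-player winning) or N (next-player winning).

P-position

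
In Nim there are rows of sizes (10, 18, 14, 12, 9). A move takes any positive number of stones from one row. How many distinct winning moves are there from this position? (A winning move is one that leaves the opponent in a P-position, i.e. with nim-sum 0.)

1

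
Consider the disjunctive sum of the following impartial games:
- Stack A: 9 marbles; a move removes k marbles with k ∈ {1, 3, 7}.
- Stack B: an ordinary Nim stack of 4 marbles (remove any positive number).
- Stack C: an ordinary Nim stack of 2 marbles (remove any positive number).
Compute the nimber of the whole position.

7

For stack A, compute g(0), g(1), … with moves {1, 3, 7}:
k:     0  1  2  3  4  5  6  7  8  9
g(k):  0  1  0  1  0  1  0  1  0  1
So g(9) = 1.
Stack B is a plain Nim stack of size 4, so its Grundy value is 4.
Stack C is a plain Nim stack of size 2, so its Grundy value is 2.
By the Sprague-Grundy theorem, the Grundy value of a sum of independent games is the XOR of the component values.
Combined value = 1 ⊕ 4 ⊕ 2 = 7.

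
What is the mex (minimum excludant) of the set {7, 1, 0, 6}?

The values 0, 1 are all present; 2 is the first non-negative integer missing from the set.

2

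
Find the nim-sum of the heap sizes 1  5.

In binary:
  001  (1)
  101  (5)
  ---
  100  (4)

4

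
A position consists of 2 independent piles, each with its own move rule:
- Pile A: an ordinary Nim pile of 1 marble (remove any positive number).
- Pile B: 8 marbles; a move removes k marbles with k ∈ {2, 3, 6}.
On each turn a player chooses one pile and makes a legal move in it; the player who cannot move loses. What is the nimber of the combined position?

3

Pile A is a plain Nim pile of size 1, so its Grundy value is 1.
For pile B, compute g(0), g(1), … with moves {2, 3, 6}:
g(0) = mex{} = 0
g(1) = mex{} = 0
g(2) = mex{0} = 1
g(3) = mex{0} = 1
g(4) = mex{0,1} = 2
g(5) = mex{1} = 0
g(6) = mex{0,1,2} = 3
g(7) = mex{0,2} = 1
g(8) = mex{0,1,3} = 2
So g(8) = 2.
The value of a disjunctive sum is the nim-sum of the parts.
Combined value = 1 ⊕ 2 = 3.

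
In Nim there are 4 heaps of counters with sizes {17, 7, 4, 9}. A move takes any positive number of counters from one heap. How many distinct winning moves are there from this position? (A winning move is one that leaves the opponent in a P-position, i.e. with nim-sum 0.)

1

Compute the nim-sum pairwise:
17 ⊕ 7 = 22
22 ⊕ 4 = 18
18 ⊕ 9 = 27
The overall nim-sum is X = 27. A heap of size p has a winning move iff p XOR X < p (reduce it to p XOR X).
  17: 17 XOR 27 = 10 < 17 — winning move (to 10).
  7: 7 XOR 27 = 28 ≥ 7 — no move.
  4: 4 XOR 27 = 31 ≥ 4 — no move.
  9: 9 XOR 27 = 18 ≥ 9 — no move.
That gives 1 winning move.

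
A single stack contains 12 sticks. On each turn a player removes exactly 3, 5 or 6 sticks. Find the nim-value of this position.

1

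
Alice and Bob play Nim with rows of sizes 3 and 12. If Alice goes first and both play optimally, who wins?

Alice wins

Nim-sum: 3 ⊕ 12 = 15.
The nim-sum is 15 ≠ 0, so this is an N-position: the player to move can win; Alice has a winning move.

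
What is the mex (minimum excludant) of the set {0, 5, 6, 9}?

0 is in the set but 1 is not, so the mex is 1.

1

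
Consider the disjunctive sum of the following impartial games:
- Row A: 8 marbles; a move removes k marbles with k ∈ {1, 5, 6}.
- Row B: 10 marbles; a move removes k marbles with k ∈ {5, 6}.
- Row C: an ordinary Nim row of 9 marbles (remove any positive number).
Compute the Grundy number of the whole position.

9

For row A, compute g(0), g(1), … with moves {1, 5, 6}:
k:     0  1  2  3  4  5  6  7  8
g(k):  0  1  0  1  0  1  2  3  2
So g(8) = 2.
For row B, compute g(0), g(1), … with moves {5, 6}:
k:     0  1  2  3  4  5  6  7  8  9 10
g(k):  0  0  0  0  0  1  1  1  1  1  2
So g(10) = 2.
Row C is a plain Nim row of size 9, so its Grundy value is 9.
By the Sprague-Grundy theorem, the Grundy value of a sum of independent games is the XOR of the component values.
Combined value = 2 XOR 2 XOR 9 = 9.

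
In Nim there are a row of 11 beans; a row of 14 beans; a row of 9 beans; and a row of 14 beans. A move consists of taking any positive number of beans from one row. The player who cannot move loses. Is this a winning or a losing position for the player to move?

Compute the nim-sum pairwise:
11 XOR 14 = 5
5 XOR 9 = 12
12 XOR 14 = 2
The nim-sum is 2 ≠ 0, so this is an N-position: the player to move can win.

Winning position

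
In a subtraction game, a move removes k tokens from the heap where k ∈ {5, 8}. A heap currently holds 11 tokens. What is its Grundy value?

Build the Grundy sequence with g(k) = mex{g(k−s) : s ∈ {5, 8}, s ≤ k}:
k:     0  1  2  3  4  5  6  7  8  9 10 11
g(k):  0  0  0  0  0  1  1  1  1  1  2  2
So g(11) = 2.

2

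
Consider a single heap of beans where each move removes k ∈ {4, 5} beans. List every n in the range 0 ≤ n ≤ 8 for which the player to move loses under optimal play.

0, 1, 2, 3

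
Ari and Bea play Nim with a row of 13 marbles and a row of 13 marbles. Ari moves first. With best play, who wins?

Bea wins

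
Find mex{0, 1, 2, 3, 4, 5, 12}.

6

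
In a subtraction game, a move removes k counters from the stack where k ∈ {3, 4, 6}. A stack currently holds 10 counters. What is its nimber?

Grundy values for subtraction set {3, 4, 6}:
g(0) = mex{} = 0
g(1) = mex{} = 0
g(2) = mex{} = 0
g(3) = mex{0} = 1
g(4) = mex{0} = 1
g(5) = mex{0} = 1
g(6) = mex{0,1} = 2
g(7) = mex{0,1} = 2
g(8) = mex{0,1} = 2
g(9) = mex{1,2} = 0
g(10) = mex{1,2} = 0
So g(10) = 0.

0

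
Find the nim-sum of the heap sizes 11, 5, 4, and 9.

3

Compute the nim-sum pairwise:
11 XOR 5 = 14
14 XOR 4 = 10
10 XOR 9 = 3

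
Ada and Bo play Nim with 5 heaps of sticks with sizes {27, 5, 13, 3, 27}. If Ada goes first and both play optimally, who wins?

Compute the nim-sum pairwise:
27 XOR 5 = 30
30 XOR 13 = 19
19 XOR 3 = 16
16 XOR 27 = 11
The nim-sum is 11 ≠ 0, so this is an N-position: the player to move can win; Ada has a winning move.

Ada wins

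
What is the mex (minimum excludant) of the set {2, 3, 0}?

1

0 is in the set but 1 is not, so the mex is 1.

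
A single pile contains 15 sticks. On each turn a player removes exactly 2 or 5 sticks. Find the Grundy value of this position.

0

Build the Grundy sequence with g(k) = mex{g(k−s) : s ∈ {2, 5}, s ≤ k}:
k:     0  1  2  3  4  5  6  7  8  9 10 11 12 13 14 15
g(k):  0  0  1  1  0  2  1  0  0  1  1  0  2  1  0  0
So g(15) = 0.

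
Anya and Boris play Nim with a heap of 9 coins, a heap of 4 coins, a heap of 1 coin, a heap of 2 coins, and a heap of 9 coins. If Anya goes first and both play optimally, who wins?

Compute the nim-sum pairwise:
9 ^ 4 = 13
13 ^ 1 = 12
12 ^ 2 = 14
14 ^ 9 = 7
The nim-sum is 7 ≠ 0, so this is an N-position: the player to move can win; Anya has a winning move.

Anya wins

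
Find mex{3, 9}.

0

0 is not in the set, so the mex is 0.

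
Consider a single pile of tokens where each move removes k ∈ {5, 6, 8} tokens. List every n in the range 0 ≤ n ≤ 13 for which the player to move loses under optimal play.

0, 1, 2, 3, 4, 13

Compute g(0), g(1), … for moves {5, 6, 8}:
g(0) = mex{} = 0
g(1) = mex{} = 0
g(2) = mex{} = 0
g(3) = mex{} = 0
g(4) = mex{} = 0
g(5) = mex{0} = 1
g(6) = mex{0} = 1
g(7) = mex{0} = 1
g(8) = mex{0} = 1
g(9) = mex{0} = 1
g(10) = mex{0,1} = 2
g(11) = mex{0,1} = 2
g(12) = mex{0,1} = 2
g(13) = mex{1} = 0
The P-positions (g = 0) in 0..13 are 0, 1, 2, 3, 4, 13.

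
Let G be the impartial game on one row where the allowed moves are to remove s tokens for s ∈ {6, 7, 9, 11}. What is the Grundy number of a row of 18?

Compute g(0), g(1), … for moves {6, 7, 9, 11}:
k:     0  1  2  3  4  5  6  7  8  9 10 11 12 13 14 15 16 17 18
g(k):  0  0  0  0  0  0  1  1  1  1  1  1  2  2  2  2  2  0  0
So g(18) = 0.

0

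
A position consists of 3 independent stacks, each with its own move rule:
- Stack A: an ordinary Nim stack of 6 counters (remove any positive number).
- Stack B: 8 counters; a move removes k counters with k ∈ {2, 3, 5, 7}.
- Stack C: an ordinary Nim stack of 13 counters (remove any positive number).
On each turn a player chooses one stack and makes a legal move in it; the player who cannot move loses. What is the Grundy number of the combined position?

Stack A is a plain Nim stack of size 6, so its Grundy value is 6.
Build the Grundy sequence for stack B with g(k) = mex{g(k−s) : s ∈ {2, 3, 5, 7}, s ≤ k}:
k:     0  1  2  3  4  5  6  7  8
g(k):  0  0  1  1  2  2  3  3  4
So g(8) = 4.
Stack C is a plain Nim stack of size 13, so its Grundy value is 13.
The value of a disjunctive sum is the nim-sum of the parts.
Combined value = 6 ⊕ 4 ⊕ 13 = 15.

15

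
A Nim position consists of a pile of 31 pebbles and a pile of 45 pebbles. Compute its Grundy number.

In binary:
  011111  (31)
  101101  (45)
  ------
  110010  (50)

50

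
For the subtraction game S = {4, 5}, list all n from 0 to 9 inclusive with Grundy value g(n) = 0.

0, 1, 2, 3, 9

Grundy values for subtraction set {4, 5}:
k:     0  1  2  3  4  5  6  7  8  9
g(k):  0  0  0  0  1  1  1  1  2  0
The P-positions (g = 0) in 0..9 are 0, 1, 2, 3, 9.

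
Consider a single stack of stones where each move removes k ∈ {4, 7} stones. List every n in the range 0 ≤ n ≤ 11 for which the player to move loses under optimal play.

0, 1, 2, 3, 11

Compute g(0), g(1), … for moves {4, 7}:
g(0) = mex{} = 0
g(1) = mex{} = 0
g(2) = mex{} = 0
g(3) = mex{} = 0
g(4) = mex{0} = 1
g(5) = mex{0} = 1
g(6) = mex{0} = 1
g(7) = mex{0} = 1
g(8) = mex{0,1} = 2
g(9) = mex{0,1} = 2
g(10) = mex{0,1} = 2
g(11) = mex{1} = 0
The P-positions (g = 0) in 0..11 are 0, 1, 2, 3, 11.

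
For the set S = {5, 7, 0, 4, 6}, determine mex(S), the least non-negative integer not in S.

1

0 is in the set but 1 is not, so the mex is 1.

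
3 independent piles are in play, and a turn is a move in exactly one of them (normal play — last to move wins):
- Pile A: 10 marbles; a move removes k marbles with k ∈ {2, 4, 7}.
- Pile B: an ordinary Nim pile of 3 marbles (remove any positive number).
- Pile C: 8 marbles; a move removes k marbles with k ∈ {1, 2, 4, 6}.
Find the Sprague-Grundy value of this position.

1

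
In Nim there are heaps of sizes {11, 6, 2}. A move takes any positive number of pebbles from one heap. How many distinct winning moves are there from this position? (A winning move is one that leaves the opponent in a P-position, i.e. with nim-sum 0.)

1

Compute the nim-sum pairwise:
11 ⊕ 6 = 13
13 ⊕ 2 = 15
The overall nim-sum is X = 15. A heap of size p has a winning move iff p XOR X < p (reduce it to p XOR X).
  11: 11 XOR 15 = 4 < 11 — winning move (to 4).
  6: 6 XOR 15 = 9 ≥ 6 — no move.
  2: 2 XOR 15 = 13 ≥ 2 — no move.
That gives 1 winning move.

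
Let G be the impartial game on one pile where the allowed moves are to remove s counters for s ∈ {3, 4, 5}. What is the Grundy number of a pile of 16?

Grundy values for subtraction set {3, 4, 5}:
k:     0  1  2  3  4  5  6  7  8  9 10 11 12 13 14 15 16
g(k):  0  0  0  1  1  1  2  2  0  0  0  1  1  1  2  2  0
So g(16) = 0.

0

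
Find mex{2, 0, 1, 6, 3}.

4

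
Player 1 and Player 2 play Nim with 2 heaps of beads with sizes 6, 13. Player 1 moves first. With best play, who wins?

Nim-sum: 6 XOR 13 = 11.
The nim-sum is 11 ≠ 0, so this is an N-position: the player to move can win; Player 1 has a winning move.

Player 1 wins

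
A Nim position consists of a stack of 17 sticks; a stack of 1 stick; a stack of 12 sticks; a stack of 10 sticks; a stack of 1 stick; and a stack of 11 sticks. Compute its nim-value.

28

Write each in binary and XOR column by column:
  10001  (17)
  00001  (1)
  01100  (12)
  01010  (10)
  00001  (1)
  01011  (11)
  -----
  11100  (28)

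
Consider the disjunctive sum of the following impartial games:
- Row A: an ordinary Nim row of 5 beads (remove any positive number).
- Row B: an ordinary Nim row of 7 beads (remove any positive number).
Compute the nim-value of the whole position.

2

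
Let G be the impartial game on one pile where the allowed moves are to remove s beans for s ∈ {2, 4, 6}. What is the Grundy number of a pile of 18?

1

Grundy values for subtraction set {2, 4, 6}:
k:     0  1  2  3  4  5  6  7  8  9 10 11 12 13 14 15 16 17 18
g(k):  0  0  1  1  2  2  3  3  0  0  1  1  2  2  3  3  0  0  1
So g(18) = 1.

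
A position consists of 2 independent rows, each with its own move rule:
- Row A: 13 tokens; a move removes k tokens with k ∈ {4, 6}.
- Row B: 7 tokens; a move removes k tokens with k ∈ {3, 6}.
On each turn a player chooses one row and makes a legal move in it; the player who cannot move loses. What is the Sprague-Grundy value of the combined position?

2

Build the Grundy sequence for row A with g(k) = mex{g(k−s) : s ∈ {4, 6}, s ≤ k}:
k:     0  1  2  3  4  5  6  7  8  9 10 11 12 13
g(k):  0  0  0  0  1  1  1  1  2  2  0  0  0  0
So g(13) = 0.
For row B, compute g(0), g(1), … with moves {3, 6}:
k:     0  1  2  3  4  5  6  7
g(k):  0  0  0  1  1  1  2  2
So g(7) = 2.
The value of a disjunctive sum is the nim-sum of the parts.
Combined value = 0 XOR 2 = 2.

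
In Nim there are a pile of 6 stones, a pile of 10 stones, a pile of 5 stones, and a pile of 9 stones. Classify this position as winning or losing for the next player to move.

Nim-sum: 6 ^ 10 ^ 5 ^ 9 = 0.
The nim-sum is 0, so this is a P-position: the player to move is in a losing position under optimal play.

Losing position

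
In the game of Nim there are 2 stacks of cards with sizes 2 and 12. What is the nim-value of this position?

Nim-sum: 2 XOR 12 = 14.

14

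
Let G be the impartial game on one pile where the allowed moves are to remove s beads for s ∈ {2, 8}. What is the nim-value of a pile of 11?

Compute g(0), g(1), … for moves {2, 8}:
k:     0  1  2  3  4  5  6  7  8  9 10 11
g(k):  0  0  1  1  0  0  1  1  2  2  0  0
So g(11) = 0.

0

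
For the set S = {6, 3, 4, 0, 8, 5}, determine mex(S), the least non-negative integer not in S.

1

0 is in the set but 1 is not, so the mex is 1.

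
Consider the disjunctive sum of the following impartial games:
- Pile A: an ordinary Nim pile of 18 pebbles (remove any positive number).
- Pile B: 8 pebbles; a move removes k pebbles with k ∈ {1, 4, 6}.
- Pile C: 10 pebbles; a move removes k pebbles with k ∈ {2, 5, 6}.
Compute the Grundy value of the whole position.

18

Pile A is a plain Nim pile of size 18, so its Grundy value is 18.
For pile B, compute g(0), g(1), … with moves {1, 4, 6}:
g(0) = mex{} = 0
g(1) = mex{0} = 1
g(2) = mex{1} = 0
g(3) = mex{0} = 1
g(4) = mex{0,1} = 2
g(5) = mex{1,2} = 0
g(6) = mex{0} = 1
g(7) = mex{1} = 0
g(8) = mex{0,2} = 1
So g(8) = 1.
Build the Grundy sequence for pile C with g(k) = mex{g(k−s) : s ∈ {2, 5, 6}, s ≤ k}:
g(0) = mex{} = 0
g(1) = mex{} = 0
g(2) = mex{0} = 1
g(3) = mex{0} = 1
g(4) = mex{1} = 0
g(5) = mex{0,1} = 2
g(6) = mex{0} = 1
g(7) = mex{0,1,2} = 3
g(8) = mex{1} = 0
g(9) = mex{0,1,3} = 2
g(10) = mex{0,2} = 1
So g(10) = 1.
The value of a disjunctive sum is the nim-sum of the parts.
Combined value = 18 XOR 1 XOR 1 = 18.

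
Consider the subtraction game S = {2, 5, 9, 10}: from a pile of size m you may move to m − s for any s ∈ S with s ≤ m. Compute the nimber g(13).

Build the Grundy sequence with g(k) = mex{g(k−s) : s ∈ {2, 5, 9, 10}, s ≤ k}:
g(0) = mex{} = 0
g(1) = mex{} = 0
g(2) = mex{0} = 1
g(3) = mex{0} = 1
g(4) = mex{1} = 0
g(5) = mex{0,1} = 2
g(6) = mex{0} = 1
g(7) = mex{1,2} = 0
g(8) = mex{1} = 0
g(9) = mex{0} = 1
g(10) = mex{0,2} = 1
g(11) = mex{0,1} = 2
g(12) = mex{0,1} = 2
g(13) = mex{0,1,2} = 3
So g(13) = 3.

3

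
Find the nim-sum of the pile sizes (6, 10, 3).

15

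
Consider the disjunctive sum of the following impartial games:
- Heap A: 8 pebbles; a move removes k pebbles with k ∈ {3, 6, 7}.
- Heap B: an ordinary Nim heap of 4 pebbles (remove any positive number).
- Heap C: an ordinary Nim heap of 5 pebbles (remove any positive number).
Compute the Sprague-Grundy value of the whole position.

3

Grundy values for heap A (subtraction set {3, 6, 7}):
g(0) = mex{} = 0
g(1) = mex{} = 0
g(2) = mex{} = 0
g(3) = mex{0} = 1
g(4) = mex{0} = 1
g(5) = mex{0} = 1
g(6) = mex{0,1} = 2
g(7) = mex{0,1} = 2
g(8) = mex{0,1} = 2
So g(8) = 2.
Heap B is a plain Nim heap of size 4, so its Grundy value is 4.
Heap C is a plain Nim heap of size 5, so its Grundy value is 5.
By the Sprague-Grundy theorem, the Grundy value of a sum of independent games is the XOR of the component values.
Combined value = 2 ⊕ 4 ⊕ 5 = 3.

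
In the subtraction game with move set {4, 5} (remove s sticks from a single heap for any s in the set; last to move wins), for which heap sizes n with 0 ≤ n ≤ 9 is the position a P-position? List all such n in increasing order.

0, 1, 2, 3, 9

Compute g(0), g(1), … for moves {4, 5}:
g(0) = mex{} = 0
g(1) = mex{} = 0
g(2) = mex{} = 0
g(3) = mex{} = 0
g(4) = mex{0} = 1
g(5) = mex{0} = 1
g(6) = mex{0} = 1
g(7) = mex{0} = 1
g(8) = mex{0,1} = 2
g(9) = mex{1} = 0
The P-positions (g = 0) in 0..9 are 0, 1, 2, 3, 9.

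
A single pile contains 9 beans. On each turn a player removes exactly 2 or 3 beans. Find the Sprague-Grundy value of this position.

Build the Grundy sequence with g(k) = mex{g(k−s) : s ∈ {2, 3}, s ≤ k}:
g(0) = mex{} = 0
g(1) = mex{} = 0
g(2) = mex{0} = 1
g(3) = mex{0} = 1
g(4) = mex{0,1} = 2
g(5) = mex{1} = 0
g(6) = mex{1,2} = 0
g(7) = mex{0,2} = 1
g(8) = mex{0} = 1
g(9) = mex{0,1} = 2
So g(9) = 2.

2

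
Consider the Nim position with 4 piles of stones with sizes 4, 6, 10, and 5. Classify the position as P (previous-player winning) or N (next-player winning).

N-position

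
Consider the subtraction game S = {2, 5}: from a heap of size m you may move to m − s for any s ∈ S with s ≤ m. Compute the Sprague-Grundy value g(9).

1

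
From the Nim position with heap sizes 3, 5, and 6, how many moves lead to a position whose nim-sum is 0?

0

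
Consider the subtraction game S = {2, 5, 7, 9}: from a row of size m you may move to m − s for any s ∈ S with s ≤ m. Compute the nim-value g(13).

Compute g(0), g(1), … for moves {2, 5, 7, 9}:
k:     0  1  2  3  4  5  6  7  8  9 10 11 12 13
g(k):  0  0  1  1  0  2  1  3  2  2  3  3  0  4
So g(13) = 4.

4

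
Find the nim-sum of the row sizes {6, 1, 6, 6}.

7

Nim-sum: 6 ^ 1 ^ 6 ^ 6 = 7.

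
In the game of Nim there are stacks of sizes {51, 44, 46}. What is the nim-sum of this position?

49

Compute the nim-sum pairwise:
51 XOR 44 = 31
31 XOR 46 = 49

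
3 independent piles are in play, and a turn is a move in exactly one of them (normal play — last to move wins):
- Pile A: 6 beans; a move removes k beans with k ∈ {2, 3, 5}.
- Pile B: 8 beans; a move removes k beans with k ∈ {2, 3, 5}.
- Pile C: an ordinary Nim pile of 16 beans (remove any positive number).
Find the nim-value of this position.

Grundy values for pile A (subtraction set {2, 3, 5}):
k:     0  1  2  3  4  5  6
g(k):  0  0  1  1  2  2  3
So g(6) = 3.
For pile B, compute g(0), g(1), … with moves {2, 3, 5}:
k:     0  1  2  3  4  5  6  7  8
g(k):  0  0  1  1  2  2  3  0  0
So g(8) = 0.
Pile C is a plain Nim pile of size 16, so its Grundy value is 16.
The value of a disjunctive sum is the nim-sum of the parts.
Combined value = 3 XOR 0 XOR 16 = 19.

19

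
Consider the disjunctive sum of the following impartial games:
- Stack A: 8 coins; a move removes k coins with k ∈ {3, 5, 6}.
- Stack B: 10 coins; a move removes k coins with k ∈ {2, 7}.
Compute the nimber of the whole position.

Grundy values for stack A (subtraction set {3, 5, 6}):
g(0) = mex{} = 0
g(1) = mex{} = 0
g(2) = mex{} = 0
g(3) = mex{0} = 1
g(4) = mex{0} = 1
g(5) = mex{0} = 1
g(6) = mex{0,1} = 2
g(7) = mex{0,1} = 2
g(8) = mex{0,1} = 2
So g(8) = 2.
Build the Grundy sequence for stack B with g(k) = mex{g(k−s) : s ∈ {2, 7}, s ≤ k}:
k:     0  1  2  3  4  5  6  7  8  9 10
g(k):  0  0  1  1  0  0  1  1  2  0  0
So g(10) = 0.
The value of a disjunctive sum is the nim-sum of the parts.
Combined value = 2 XOR 0 = 2.

2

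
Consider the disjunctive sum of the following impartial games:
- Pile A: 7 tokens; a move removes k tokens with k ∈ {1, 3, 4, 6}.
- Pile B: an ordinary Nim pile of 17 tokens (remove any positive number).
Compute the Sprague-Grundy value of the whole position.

17

Build the Grundy sequence for pile A with g(k) = mex{g(k−s) : s ∈ {1, 3, 4, 6}, s ≤ k}:
g(0) = mex{} = 0
g(1) = mex{0} = 1
g(2) = mex{1} = 0
g(3) = mex{0} = 1
g(4) = mex{0,1} = 2
g(5) = mex{0,1,2} = 3
g(6) = mex{0,1,3} = 2
g(7) = mex{1,2} = 0
So g(7) = 0.
Pile B is a plain Nim pile of size 17, so its Grundy value is 17.
By the Sprague-Grundy theorem, the Grundy value of a sum of independent games is the XOR of the component values.
Combined value = 0 ⊕ 17 = 17.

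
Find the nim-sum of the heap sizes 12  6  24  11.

Compute the nim-sum pairwise:
12 ^ 6 = 10
10 ^ 24 = 18
18 ^ 11 = 25

25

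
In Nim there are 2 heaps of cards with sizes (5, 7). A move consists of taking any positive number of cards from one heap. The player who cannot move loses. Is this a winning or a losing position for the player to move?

Winning position

Compute the nim-sum pairwise:
5 ⊕ 7 = 2
The nim-sum is 2 ≠ 0, so this is an N-position: the player to move can win.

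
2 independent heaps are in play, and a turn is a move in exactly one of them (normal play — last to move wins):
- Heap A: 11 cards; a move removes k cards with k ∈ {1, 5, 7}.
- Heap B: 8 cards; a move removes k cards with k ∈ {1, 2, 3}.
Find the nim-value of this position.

1

Grundy values for heap A (subtraction set {1, 5, 7}):
k:     0  1  2  3  4  5  6  7  8  9 10 11
g(k):  0  1  0  1  0  1  0  1  0  1  0  1
So g(11) = 1.
Build the Grundy sequence for heap B with g(k) = mex{g(k−s) : s ∈ {1, 2, 3}, s ≤ k}:
g(0) = mex{} = 0
g(1) = mex{0} = 1
g(2) = mex{0,1} = 2
g(3) = mex{0,1,2} = 3
g(4) = mex{1,2,3} = 0
g(5) = mex{0,2,3} = 1
g(6) = mex{0,1,3} = 2
g(7) = mex{0,1,2} = 3
g(8) = mex{1,2,3} = 0
So g(8) = 0.
By the Sprague-Grundy theorem, the Grundy value of a sum of independent games is the XOR of the component values.
Combined value = 1 XOR 0 = 1.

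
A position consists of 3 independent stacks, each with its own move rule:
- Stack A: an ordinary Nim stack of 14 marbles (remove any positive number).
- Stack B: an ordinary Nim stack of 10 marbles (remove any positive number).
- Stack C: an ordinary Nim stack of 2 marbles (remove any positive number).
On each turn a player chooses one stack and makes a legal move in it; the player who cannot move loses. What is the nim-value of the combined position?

6

Stack A is a plain Nim stack of size 14, so its Grundy value is 14.
Stack B is a plain Nim stack of size 10, so its Grundy value is 10.
Stack C is a plain Nim stack of size 2, so its Grundy value is 2.
The value of a disjunctive sum is the nim-sum of the parts.
Combined value = 14 ⊕ 10 ⊕ 2 = 6.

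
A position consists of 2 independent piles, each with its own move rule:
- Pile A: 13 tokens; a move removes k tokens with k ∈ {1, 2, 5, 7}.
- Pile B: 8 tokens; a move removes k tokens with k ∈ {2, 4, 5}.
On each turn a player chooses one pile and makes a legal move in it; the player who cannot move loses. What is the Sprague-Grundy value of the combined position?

1

Grundy values for pile A (subtraction set {1, 2, 5, 7}):
k:     0  1  2  3  4  5  6  7  8  9 10 11 12 13
g(k):  0  1  2  0  1  2  0  1  2  0  1  2  0  1
So g(13) = 1.
For pile B, compute g(0), g(1), … with moves {2, 4, 5}:
g(0) = mex{} = 0
g(1) = mex{} = 0
g(2) = mex{0} = 1
g(3) = mex{0} = 1
g(4) = mex{0,1} = 2
g(5) = mex{0,1} = 2
g(6) = mex{0,1,2} = 3
g(7) = mex{1,2} = 0
g(8) = mex{1,2,3} = 0
So g(8) = 0.
By the Sprague-Grundy theorem, the Grundy value of a sum of independent games is the XOR of the component values.
Combined value = 1 ⊕ 0 = 1.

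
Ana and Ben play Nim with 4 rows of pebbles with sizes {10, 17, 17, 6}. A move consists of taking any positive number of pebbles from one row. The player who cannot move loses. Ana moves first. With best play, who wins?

Nim-sum: 10 XOR 17 XOR 17 XOR 6 = 12.
The nim-sum is 12 ≠ 0, so this is an N-position: the player to move can win; Ana has a winning move.

Ana wins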